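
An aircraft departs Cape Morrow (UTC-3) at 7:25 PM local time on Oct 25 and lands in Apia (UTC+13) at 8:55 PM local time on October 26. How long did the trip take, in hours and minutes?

Departure in UTC: 7:25 PM + 3:00 = 10:25 PM on Oct 25.
Arrival in UTC: 8:55 PM − 13:00 = 7:55 AM on Oct 26.
Elapsed = 7:55 AM − 10:25 PM (+1 day) = 9 hours 30 minutes.

9 hours 30 minutes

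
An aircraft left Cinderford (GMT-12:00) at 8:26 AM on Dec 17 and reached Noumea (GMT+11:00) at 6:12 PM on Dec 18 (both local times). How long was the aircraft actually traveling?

10 hours 46 minutes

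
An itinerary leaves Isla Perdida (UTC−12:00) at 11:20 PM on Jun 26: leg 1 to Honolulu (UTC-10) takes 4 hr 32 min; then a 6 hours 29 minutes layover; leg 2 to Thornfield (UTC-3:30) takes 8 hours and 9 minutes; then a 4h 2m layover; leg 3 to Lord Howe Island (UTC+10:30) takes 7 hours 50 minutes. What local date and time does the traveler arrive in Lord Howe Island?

Convert departure to UTC: 11:20 PM + 12:00 = 11:20 AM UTC on Jun 27.
Add 4 hours 32 minutes leg 1 → 3:52 PM UTC.
Add 6 hours and 29 minutes layover in Honolulu → 10:21 PM UTC.
Add 8 hours 9 minutes leg 2 → 6:30 AM UTC (Jun 28).
Add 4 hours and 2 minutes layover in Thornfield → 10:32 AM UTC.
Add 7 hours 50 minutes leg 3 → 6:22 PM UTC.
Lord Howe Island is UTC+10:30, so local arrival = 6:22 PM + 10:30 = 4:52 AM on Jun 29.

4:52 AM on Jun 29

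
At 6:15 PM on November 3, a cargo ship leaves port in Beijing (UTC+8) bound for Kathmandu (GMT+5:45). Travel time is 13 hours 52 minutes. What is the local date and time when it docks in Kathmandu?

5:52 AM on November 4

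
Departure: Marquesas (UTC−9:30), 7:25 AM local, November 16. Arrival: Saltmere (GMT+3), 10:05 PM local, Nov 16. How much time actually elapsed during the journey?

2 hours 10 minutes

Departure in UTC: 7:25 AM + 9:30 = 4:55 PM on Nov 16.
Arrival in UTC: 10:05 PM − 3:00 = 7:05 PM on Nov 16.
Elapsed = 7:05 PM − 4:55 PM = 2 hours 10 minutes.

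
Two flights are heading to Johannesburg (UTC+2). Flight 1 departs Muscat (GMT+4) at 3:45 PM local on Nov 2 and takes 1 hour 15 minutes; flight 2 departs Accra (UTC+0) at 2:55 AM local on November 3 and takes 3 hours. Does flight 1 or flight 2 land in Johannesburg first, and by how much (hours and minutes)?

the first, by 16 hours 55 minutes

Flight 1 in UTC: 3:45 PM − 4:00 = 11:45 AM on Nov 2.
+1 hour and 15 minutes → arrive 1:00 PM UTC on Nov 2.
Flight 2 departs at 2:55 AM UTC (Nov 3).
+3 hours → arrive 5:55 AM UTC on Nov 3.
Flight 1 lands earlier by 16 hours 55 minutes.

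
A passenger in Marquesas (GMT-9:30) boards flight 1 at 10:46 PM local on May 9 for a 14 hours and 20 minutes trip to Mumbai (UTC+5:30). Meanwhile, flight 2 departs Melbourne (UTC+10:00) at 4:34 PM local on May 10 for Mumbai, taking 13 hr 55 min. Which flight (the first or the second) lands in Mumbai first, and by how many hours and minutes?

the second, by 2 hours 7 minutes

Flight 1 in UTC: 10:46 PM + 9:30 = 8:16 AM on May 10.
+14 hours 20 minutes → arrive 10:36 PM UTC on May 10.
Flight 2 in UTC: 4:34 PM − 10:00 = 6:34 AM on May 10.
+13 hours and 55 minutes → arrive 8:29 PM UTC on May 10.
Flight 2 lands earlier by 2 hours 7 minutes.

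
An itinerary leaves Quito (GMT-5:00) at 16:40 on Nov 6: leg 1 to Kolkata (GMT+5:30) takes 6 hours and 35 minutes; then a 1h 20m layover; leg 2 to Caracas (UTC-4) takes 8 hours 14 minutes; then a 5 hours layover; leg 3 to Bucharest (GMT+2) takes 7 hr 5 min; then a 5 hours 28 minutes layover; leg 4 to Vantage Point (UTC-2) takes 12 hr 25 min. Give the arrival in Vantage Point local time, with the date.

17:47 on Nov 8

Convert departure to UTC: 16:40 + 5:00 = 21:40 UTC on Nov 6.
Add 6 hours 35 minutes leg 1 → 04:15 UTC (Nov 7).
Add 1 hour and 20 minutes layover in Kolkata → 05:35 UTC.
Add 8 hours and 14 minutes leg 2 → 13:49 UTC.
Add 5 hours layover in Caracas → 18:49 UTC.
Add 7 hours and 5 minutes leg 3 → 01:54 UTC (Nov 8).
Add 5 hours and 28 minutes layover in Bucharest → 07:22 UTC.
Add 12 hours and 25 minutes leg 4 → 19:47 UTC.
Vantage Point is UTC−2:00, so local arrival = 19:47 − 2:00 = 17:47 on Nov 8.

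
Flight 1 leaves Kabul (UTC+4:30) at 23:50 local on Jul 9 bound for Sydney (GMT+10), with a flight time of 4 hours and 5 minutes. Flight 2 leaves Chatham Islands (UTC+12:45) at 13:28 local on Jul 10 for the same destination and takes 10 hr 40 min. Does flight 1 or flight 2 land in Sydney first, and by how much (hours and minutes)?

Flight 1 in UTC: 23:50 − 4:30 = 19:20 on Jul 9.
+4 hours 5 minutes → arrive 23:25 UTC on Jul 9.
Flight 2 in UTC: 13:28 − 12:45 = 00:43 on Jul 10.
+10 hours 40 minutes → arrive 11:23 UTC on Jul 10.
Flight 1 lands earlier by 11 hours 58 minutes.

the first, by 11 hours 58 minutes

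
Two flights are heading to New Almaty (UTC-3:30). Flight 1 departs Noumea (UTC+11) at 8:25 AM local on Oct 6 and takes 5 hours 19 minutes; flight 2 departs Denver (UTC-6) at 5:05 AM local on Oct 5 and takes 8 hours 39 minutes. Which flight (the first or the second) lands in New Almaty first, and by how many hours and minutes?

Flight 1 in UTC: 8:25 AM − 11:00 = 9:25 PM on Oct 5.
+5 hours 19 minutes → arrive 2:44 AM UTC on Oct 6.
Flight 2 in UTC: 5:05 AM + 6:00 = 11:05 AM on Oct 5.
+8 hours 39 minutes → arrive 7:44 PM UTC on Oct 5.
Flight 2 lands earlier by 7 hours.

the second, by 7 hours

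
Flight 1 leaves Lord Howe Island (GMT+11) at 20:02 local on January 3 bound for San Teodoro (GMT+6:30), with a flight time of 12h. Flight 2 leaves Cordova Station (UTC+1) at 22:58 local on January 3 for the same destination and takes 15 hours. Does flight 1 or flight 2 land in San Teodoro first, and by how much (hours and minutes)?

the first, by 15 hours 56 minutes

Flight 1 in UTC: 20:02 − 11:00 = 09:02 on Jan 3.
+12 hours → arrive 21:02 UTC on Jan 3.
Flight 2 in UTC: 22:58 − 1:00 = 21:58 on Jan 3.
+15 hours → arrive 12:58 UTC on Jan 4.
Flight 1 lands earlier by 15 hours 56 minutes.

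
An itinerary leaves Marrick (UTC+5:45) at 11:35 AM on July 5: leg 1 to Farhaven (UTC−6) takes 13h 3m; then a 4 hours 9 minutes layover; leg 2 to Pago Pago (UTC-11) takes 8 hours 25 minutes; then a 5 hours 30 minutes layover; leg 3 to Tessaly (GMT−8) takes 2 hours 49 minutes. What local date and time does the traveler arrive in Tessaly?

Convert departure to UTC: 11:35 AM − 5:45 = 5:50 AM UTC on Jul 5.
Add 13 hours and 3 minutes leg 1 → 6:53 PM UTC.
Add 4 hours 9 minutes layover in Farhaven → 11:02 PM UTC.
Add 8 hours and 25 minutes leg 2 → 7:27 AM UTC (Jul 6).
Add 5 hours and 30 minutes layover in Pago Pago → 12:57 PM UTC.
Add 2 hours 49 minutes leg 3 → 3:46 PM UTC.
Tessaly is UTC−8:00, so local arrival = 3:46 PM − 8:00 = 7:46 AM on Jul 6.

7:46 AM on July 6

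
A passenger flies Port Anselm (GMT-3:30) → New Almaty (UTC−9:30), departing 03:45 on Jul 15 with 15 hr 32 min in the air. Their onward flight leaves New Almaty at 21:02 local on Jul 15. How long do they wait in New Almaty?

7 hours 45 minutes

Convert departure to UTC: 03:45 + 3:30 = 07:15 UTC on Jul 15.
Add 15 hours 32 minutes flight time → 22:47 UTC.
New Almaty is UTC−9:30, so local arrival = 22:47 − 9:30 = 13:17 on Jul 15.
Layover = 21:02 − 13:17 = 7 hours 45 minutes.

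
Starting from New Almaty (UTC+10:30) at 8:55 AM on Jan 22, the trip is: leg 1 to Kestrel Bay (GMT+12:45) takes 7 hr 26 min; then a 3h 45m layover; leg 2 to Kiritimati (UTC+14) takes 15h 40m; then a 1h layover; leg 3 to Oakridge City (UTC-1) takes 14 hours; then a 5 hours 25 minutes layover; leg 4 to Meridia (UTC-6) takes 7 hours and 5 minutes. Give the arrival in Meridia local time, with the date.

10:46 PM on January 23

Convert departure to UTC: 8:55 AM − 10:30 = 10:25 PM UTC on Jan 21.
Add 7 hours and 26 minutes leg 1 → 5:51 AM UTC (Jan 22).
Add 3 hours and 45 minutes layover in Kestrel Bay → 9:36 AM UTC.
Add 15 hours 40 minutes leg 2 → 1:16 AM UTC (Jan 23).
Add 1 hour layover in Kiritimati → 2:16 AM UTC.
Add 14 hours leg 3 → 4:16 PM UTC.
Add 5 hours 25 minutes layover in Oakridge City → 9:41 PM UTC.
Add 7 hours 5 minutes leg 4 → 4:46 AM UTC (Jan 24).
Meridia is UTC−6:00, so local arrival = 4:46 AM − 6:00 = 10:46 PM on Jan 23.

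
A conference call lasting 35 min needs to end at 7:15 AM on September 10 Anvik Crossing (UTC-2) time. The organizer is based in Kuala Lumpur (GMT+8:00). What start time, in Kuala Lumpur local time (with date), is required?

4:40 PM on Sep 10

Target end time in UTC: 7:15 AM + 2:00 = 9:15 AM on Sep 10.
Subtract 35 minutes → start 8:40 AM UTC on Sep 10.
Kuala Lumpur is UTC+8:00: 8:40 AM + 8:00 = 4:40 PM on Sep 10.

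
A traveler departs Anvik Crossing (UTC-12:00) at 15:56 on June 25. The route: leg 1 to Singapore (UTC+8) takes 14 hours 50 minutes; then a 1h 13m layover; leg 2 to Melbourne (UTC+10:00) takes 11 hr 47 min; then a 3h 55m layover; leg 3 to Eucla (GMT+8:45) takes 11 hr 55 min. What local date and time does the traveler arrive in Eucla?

08:21 on Jun 28

Convert departure to UTC: 15:56 + 12:00 = 03:56 UTC on Jun 26.
Add 14 hours and 50 minutes leg 1 → 18:46 UTC.
Add 1 hour and 13 minutes layover in Singapore → 19:59 UTC.
Add 11 hours and 47 minutes leg 2 → 07:46 UTC (Jun 27).
Add 3 hours 55 minutes layover in Melbourne → 11:41 UTC.
Add 11 hours and 55 minutes leg 3 → 23:36 UTC.
Eucla is UTC+8:45, so local arrival = 23:36 + 8:45 = 08:21 on Jun 28.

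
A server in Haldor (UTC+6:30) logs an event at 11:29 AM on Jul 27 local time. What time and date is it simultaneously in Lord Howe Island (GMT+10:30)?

3:29 PM on July 27

Lord Howe Island is 4:00 ahead of Haldor.
Shift by the zone difference: 11:29 AM + 4:00 = 3:29 PM on Jul 27 in Lord Howe Island.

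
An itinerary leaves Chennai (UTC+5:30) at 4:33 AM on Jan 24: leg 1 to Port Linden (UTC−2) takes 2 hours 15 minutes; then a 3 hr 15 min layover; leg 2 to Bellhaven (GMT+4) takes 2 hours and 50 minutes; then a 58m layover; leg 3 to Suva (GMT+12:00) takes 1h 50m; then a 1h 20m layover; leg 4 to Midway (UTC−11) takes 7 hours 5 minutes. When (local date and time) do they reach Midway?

Convert departure to UTC: 4:33 AM − 5:30 = 11:03 PM UTC on Jan 23.
Add 2 hours 15 minutes leg 1 → 1:18 AM UTC (Jan 24).
Add 3 hours 15 minutes layover in Port Linden → 4:33 AM UTC.
Add 2 hours 50 minutes leg 2 → 7:23 AM UTC.
Add 58 minutes layover in Bellhaven → 8:21 AM UTC.
Add 1 hour and 50 minutes leg 3 → 10:11 AM UTC.
Add 1 hour and 20 minutes layover in Suva → 11:31 AM UTC.
Add 7 hours 5 minutes leg 4 → 6:36 PM UTC.
Midway is UTC−11:00, so local arrival = 6:36 PM − 11:00 = 7:36 AM on Jan 24.

7:36 AM on January 24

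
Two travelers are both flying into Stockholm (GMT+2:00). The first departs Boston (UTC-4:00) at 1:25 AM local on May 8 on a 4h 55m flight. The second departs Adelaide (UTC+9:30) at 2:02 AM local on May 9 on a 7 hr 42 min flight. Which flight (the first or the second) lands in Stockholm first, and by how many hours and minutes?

Flight 1 in UTC: 1:25 AM + 4:00 = 5:25 AM on May 8.
+4 hours and 55 minutes → arrive 10:20 AM UTC on May 8.
Flight 2 in UTC: 2:02 AM − 9:30 = 4:32 PM on May 8.
+7 hours 42 minutes → arrive 12:14 AM UTC on May 9.
Flight 1 lands earlier by 13 hours 54 minutes.

the first, by 13 hours 54 minutes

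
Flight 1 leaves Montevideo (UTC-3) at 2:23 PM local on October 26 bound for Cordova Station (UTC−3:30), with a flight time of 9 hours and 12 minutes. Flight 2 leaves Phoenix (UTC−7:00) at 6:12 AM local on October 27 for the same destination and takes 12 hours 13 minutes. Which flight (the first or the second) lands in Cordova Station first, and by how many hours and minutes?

the first, by 22 hours 50 minutes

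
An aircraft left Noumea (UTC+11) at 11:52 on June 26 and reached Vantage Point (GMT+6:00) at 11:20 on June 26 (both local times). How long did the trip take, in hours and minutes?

Departure in UTC: 11:52 − 11:00 = 00:52 on Jun 26.
Arrival in UTC: 11:20 − 6:00 = 05:20 on Jun 26.
Elapsed = 05:20 − 00:52 = 4 hours 28 minutes.

4 hours 28 minutes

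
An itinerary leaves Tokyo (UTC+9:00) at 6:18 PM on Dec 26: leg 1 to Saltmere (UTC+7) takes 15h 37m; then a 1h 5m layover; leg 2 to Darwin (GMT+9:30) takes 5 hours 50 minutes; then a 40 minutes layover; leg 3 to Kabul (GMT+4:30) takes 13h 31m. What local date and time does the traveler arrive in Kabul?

2:31 AM on December 28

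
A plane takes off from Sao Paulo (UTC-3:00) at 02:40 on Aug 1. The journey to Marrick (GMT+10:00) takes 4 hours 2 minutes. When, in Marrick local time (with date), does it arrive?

19:42 on August 1

Convert departure to UTC: 02:40 + 3:00 = 05:40 UTC on Aug 1.
Add 4 hours and 2 minutes travel time → 09:42 UTC.
Marrick is UTC+10:00, so local arrival = 09:42 + 10:00 = 19:42 on Aug 1.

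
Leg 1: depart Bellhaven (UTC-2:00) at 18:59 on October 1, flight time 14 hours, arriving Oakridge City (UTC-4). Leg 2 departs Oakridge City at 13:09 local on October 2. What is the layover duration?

6 hours 10 minutes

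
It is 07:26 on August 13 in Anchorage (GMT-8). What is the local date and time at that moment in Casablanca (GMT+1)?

16:26 on August 13

Casablanca is 9:00 ahead of Anchorage.
Shift by the zone difference: 07:26 + 9:00 = 16:26 on Aug 13 in Casablanca.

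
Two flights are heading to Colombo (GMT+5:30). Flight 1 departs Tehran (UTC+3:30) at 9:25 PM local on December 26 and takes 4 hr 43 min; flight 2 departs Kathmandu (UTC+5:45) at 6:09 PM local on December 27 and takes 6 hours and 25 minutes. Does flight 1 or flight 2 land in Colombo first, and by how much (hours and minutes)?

the first, by 20 hours 11 minutes

Flight 1 in UTC: 9:25 PM − 3:30 = 5:55 PM on Dec 26.
+4 hours 43 minutes → arrive 10:38 PM UTC on Dec 26.
Flight 2 in UTC: 6:09 PM − 5:45 = 12:24 PM on Dec 27.
+6 hours and 25 minutes → arrive 6:49 PM UTC on Dec 27.
Flight 1 lands earlier by 20 hours 11 minutes.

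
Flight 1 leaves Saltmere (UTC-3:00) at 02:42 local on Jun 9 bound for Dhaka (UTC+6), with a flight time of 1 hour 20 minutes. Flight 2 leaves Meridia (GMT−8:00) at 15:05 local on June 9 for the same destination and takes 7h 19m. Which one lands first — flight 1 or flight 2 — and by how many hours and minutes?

the first, by 23 hours 22 minutes

Flight 1 in UTC: 02:42 + 3:00 = 05:42 on Jun 9.
+1 hour 20 minutes → arrive 07:02 UTC on Jun 9.
Flight 2 in UTC: 15:05 + 8:00 = 23:05 on Jun 9.
+7 hours 19 minutes → arrive 06:24 UTC on Jun 10.
Flight 1 lands earlier by 23 hours 22 minutes.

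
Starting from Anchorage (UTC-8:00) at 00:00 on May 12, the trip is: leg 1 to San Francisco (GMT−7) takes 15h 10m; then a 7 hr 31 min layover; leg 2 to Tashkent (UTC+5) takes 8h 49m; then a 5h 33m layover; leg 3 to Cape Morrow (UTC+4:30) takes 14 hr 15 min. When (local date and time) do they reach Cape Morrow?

15:48 on May 14

Convert departure to UTC: 00:00 + 8:00 = 08:00 UTC on May 12.
Add 15 hours and 10 minutes leg 1 → 23:10 UTC.
Add 7 hours and 31 minutes layover in San Francisco → 06:41 UTC (May 13).
Add 8 hours and 49 minutes leg 2 → 15:30 UTC.
Add 5 hours and 33 minutes layover in Tashkent → 21:03 UTC.
Add 14 hours and 15 minutes leg 3 → 11:18 UTC (May 14).
Cape Morrow is UTC+4:30, so local arrival = 11:18 + 4:30 = 15:48 on May 14.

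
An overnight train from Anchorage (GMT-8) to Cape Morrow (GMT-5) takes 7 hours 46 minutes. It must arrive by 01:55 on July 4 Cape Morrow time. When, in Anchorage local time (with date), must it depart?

Target arrival in UTC: 01:55 + 5:00 = 06:55 on Jul 4.
Subtract 7 hours 46 minutes → departure 23:09 UTC on Jul 3.
Anchorage is UTC−8:00: 23:09 − 8:00 = 15:09 on Jul 3.

15:09 on July 3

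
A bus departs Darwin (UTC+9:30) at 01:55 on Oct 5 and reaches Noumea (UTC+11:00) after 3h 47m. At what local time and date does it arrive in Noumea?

Convert departure to UTC: 01:55 − 9:30 = 16:25 UTC on Oct 4.
Add 3 hours and 47 minutes travel time → 20:12 UTC.
Noumea is UTC+11:00, so local arrival = 20:12 + 11:00 = 07:12 on Oct 5.

07:12 on October 5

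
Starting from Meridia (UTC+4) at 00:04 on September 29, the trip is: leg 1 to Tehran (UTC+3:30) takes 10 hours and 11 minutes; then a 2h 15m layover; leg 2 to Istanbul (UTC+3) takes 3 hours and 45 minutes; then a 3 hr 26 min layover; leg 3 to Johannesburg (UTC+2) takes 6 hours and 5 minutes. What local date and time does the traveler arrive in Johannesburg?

Convert departure to UTC: 00:04 − 4:00 = 20:04 UTC on Sep 28.
Add 10 hours 11 minutes leg 1 → 06:15 UTC (Sep 29).
Add 2 hours and 15 minutes layover in Tehran → 08:30 UTC.
Add 3 hours and 45 minutes leg 2 → 12:15 UTC.
Add 3 hours and 26 minutes layover in Istanbul → 15:41 UTC.
Add 6 hours and 5 minutes leg 3 → 21:46 UTC.
Johannesburg is UTC+2:00, so local arrival = 21:46 + 2:00 = 23:46 on Sep 29.

23:46 on September 29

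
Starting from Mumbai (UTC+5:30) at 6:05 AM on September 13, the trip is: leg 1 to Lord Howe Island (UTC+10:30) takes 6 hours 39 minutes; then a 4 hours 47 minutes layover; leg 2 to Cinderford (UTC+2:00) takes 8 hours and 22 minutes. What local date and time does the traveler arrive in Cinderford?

10:23 PM on September 13

Convert departure to UTC: 6:05 AM − 5:30 = 12:35 AM UTC on Sep 13.
Add 6 hours and 39 minutes leg 1 → 7:14 AM UTC.
Add 4 hours and 47 minutes layover in Lord Howe Island → 12:01 PM UTC.
Add 8 hours 22 minutes leg 2 → 8:23 PM UTC.
Cinderford is UTC+2:00, so local arrival = 8:23 PM + 2:00 = 10:23 PM on Sep 13.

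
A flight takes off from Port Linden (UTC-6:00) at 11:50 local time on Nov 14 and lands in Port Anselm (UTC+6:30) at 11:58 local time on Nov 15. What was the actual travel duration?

Port Anselm is 12:30 ahead of Port Linden.
Clock-face elapsed time (ignoring zones) is 24 hours 8 minutes.
Actual elapsed = 24 hours 8 minutes − 12:30 = 11 hours 38 minutes.

11 hours 38 minutes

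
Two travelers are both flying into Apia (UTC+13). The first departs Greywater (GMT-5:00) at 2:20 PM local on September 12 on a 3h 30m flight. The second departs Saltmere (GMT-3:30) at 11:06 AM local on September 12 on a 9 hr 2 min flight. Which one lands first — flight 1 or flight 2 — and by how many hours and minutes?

the first, by 48 minutes

Flight 1 in UTC: 2:20 PM + 5:00 = 7:20 PM on Sep 12.
+3 hours 30 minutes → arrive 10:50 PM UTC on Sep 12.
Flight 2 in UTC: 11:06 AM + 3:30 = 2:36 PM on Sep 12.
+9 hours 2 minutes → arrive 11:38 PM UTC on Sep 12.
Flight 1 lands earlier by 48 minutes.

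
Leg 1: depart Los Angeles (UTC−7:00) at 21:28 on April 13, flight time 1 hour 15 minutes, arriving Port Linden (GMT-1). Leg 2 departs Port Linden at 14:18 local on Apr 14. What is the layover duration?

9 hours 35 minutes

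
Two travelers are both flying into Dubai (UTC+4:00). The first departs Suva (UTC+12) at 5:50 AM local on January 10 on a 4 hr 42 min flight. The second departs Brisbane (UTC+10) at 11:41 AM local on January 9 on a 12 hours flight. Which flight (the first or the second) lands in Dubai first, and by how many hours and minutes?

Flight 1 in UTC: 5:50 AM − 12:00 = 5:50 PM on Jan 9.
+4 hours 42 minutes → arrive 10:32 PM UTC on Jan 9.
Flight 2 in UTC: 11:41 AM − 10:00 = 1:41 AM on Jan 9.
+12 hours → arrive 1:41 PM UTC on Jan 9.
Flight 2 lands earlier by 8 hours 51 minutes.

the second, by 8 hours 51 minutes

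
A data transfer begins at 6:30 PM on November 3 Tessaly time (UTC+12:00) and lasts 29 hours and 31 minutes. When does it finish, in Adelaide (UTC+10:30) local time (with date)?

10:31 PM on Nov 4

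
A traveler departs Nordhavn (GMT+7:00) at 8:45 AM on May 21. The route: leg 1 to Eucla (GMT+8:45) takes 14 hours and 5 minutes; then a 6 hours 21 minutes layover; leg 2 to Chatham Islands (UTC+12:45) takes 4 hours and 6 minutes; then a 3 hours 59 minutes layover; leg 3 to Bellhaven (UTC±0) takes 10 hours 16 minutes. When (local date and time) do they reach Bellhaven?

4:32 PM on May 22

Convert departure to UTC: 8:45 AM − 7:00 = 1:45 AM UTC on May 21.
Add 14 hours and 5 minutes leg 1 → 3:50 PM UTC.
Add 6 hours 21 minutes layover in Eucla → 10:11 PM UTC.
Add 4 hours 6 minutes leg 2 → 2:17 AM UTC (May 22).
Add 3 hours and 59 minutes layover in Chatham Islands → 6:16 AM UTC.
Add 10 hours 16 minutes leg 3 → 4:32 PM UTC.
Bellhaven is UTC+0, so local arrival is the same: 4:32 PM on May 22.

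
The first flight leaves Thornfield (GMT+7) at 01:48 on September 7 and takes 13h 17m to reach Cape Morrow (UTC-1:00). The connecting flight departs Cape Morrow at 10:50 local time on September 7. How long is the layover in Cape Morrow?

3 hours 45 minutes

Convert departure to UTC: 01:48 − 7:00 = 18:48 UTC on Sep 6.
Add 13 hours 17 minutes flight time → 08:05 UTC (Sep 7).
Cape Morrow is UTC−1:00, so local arrival = 08:05 − 1:00 = 07:05 on Sep 7.
Layover = 10:50 − 07:05 = 3 hours 45 minutes.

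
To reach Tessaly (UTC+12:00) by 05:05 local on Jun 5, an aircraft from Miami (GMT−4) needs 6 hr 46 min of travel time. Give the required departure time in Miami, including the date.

Target arrival in UTC: 05:05 − 12:00 = 17:05 on Jun 4.
Subtract 6 hours and 46 minutes → departure 10:19 UTC on Jun 4.
Miami is UTC−4:00: 10:19 − 4:00 = 06:19 on Jun 4.

06:19 on Jun 4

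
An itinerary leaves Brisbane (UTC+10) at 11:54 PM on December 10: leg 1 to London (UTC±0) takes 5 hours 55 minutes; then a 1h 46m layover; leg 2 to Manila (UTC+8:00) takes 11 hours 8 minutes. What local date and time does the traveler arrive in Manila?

Convert departure to UTC: 11:54 PM − 10:00 = 1:54 PM UTC on Dec 10.
Add 5 hours 55 minutes leg 1 → 7:49 PM UTC.
Add 1 hour 46 minutes layover in London → 9:35 PM UTC.
Add 11 hours 8 minutes leg 2 → 8:43 AM UTC (Dec 11).
Manila is UTC+8:00, so local arrival = 8:43 AM + 8:00 = 4:43 PM on Dec 11.

4:43 PM on December 11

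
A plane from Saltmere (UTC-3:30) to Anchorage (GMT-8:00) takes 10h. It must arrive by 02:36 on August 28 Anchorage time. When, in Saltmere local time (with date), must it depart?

21:06 on August 27

Target arrival in UTC: 02:36 + 8:00 = 10:36 on Aug 28.
Subtract 10 hours → departure 00:36 UTC on Aug 28.
Saltmere is UTC−3:30: 00:36 − 3:30 = 21:06 on Aug 27.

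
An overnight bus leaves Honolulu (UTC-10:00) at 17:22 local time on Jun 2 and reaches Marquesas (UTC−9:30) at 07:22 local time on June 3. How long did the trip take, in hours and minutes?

Departure in UTC: 17:22 + 10:00 = 03:22 on Jun 3.
Arrival in UTC: 07:22 + 9:30 = 16:52 on Jun 3.
Elapsed = 16:52 − 03:22 = 13 hours 30 minutes.

13 hours 30 minutes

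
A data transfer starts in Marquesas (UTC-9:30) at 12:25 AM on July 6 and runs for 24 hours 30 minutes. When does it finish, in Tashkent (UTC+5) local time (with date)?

3:25 PM on July 7

Convert start to UTC: 12:25 AM + 9:30 = 9:55 AM UTC on Jul 6.
Add 24 hours and 30 minutes duration → 10:25 AM UTC (Jul 7).
Tashkent is UTC+5:00, so local end time = 10:25 AM + 5:00 = 3:25 PM on Jul 7.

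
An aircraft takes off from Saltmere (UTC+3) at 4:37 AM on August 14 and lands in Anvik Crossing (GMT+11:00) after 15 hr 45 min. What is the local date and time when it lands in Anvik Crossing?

4:22 AM on August 15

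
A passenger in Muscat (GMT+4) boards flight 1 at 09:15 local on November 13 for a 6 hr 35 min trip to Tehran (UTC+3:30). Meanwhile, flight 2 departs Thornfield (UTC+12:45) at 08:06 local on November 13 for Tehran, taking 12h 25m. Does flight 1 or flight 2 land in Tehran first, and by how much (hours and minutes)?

Flight 1 in UTC: 09:15 − 4:00 = 05:15 on Nov 13.
+6 hours 35 minutes → arrive 11:50 UTC on Nov 13.
Flight 2 in UTC: 08:06 − 12:45 = 19:21 on Nov 12.
+12 hours and 25 minutes → arrive 07:46 UTC on Nov 13.
Flight 2 lands earlier by 4 hours 4 minutes.

the second, by 4 hours 4 minutes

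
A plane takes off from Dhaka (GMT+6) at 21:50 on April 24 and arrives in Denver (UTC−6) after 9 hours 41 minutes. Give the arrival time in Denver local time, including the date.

Convert departure to UTC: 21:50 − 6:00 = 15:50 UTC on Apr 24.
Add 9 hours 41 minutes travel time → 01:31 UTC (Apr 25).
Denver is UTC−6:00, so local arrival = 01:31 − 6:00 = 19:31 on Apr 24.

19:31 on April 24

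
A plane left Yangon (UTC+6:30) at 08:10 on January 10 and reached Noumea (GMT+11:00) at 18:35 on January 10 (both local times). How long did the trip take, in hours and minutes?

Departure in UTC: 08:10 − 6:30 = 01:40 on Jan 10.
Arrival in UTC: 18:35 − 11:00 = 07:35 on Jan 10.
Elapsed = 07:35 − 01:40 = 5 hours 55 minutes.

5 hours 55 minutes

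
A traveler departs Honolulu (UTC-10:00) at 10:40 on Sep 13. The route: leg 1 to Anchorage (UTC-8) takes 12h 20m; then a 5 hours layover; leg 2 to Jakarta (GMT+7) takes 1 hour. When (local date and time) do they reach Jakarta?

Convert departure to UTC: 10:40 + 10:00 = 20:40 UTC on Sep 13.
Add 12 hours 20 minutes leg 1 → 09:00 UTC (Sep 14).
Add 5 hours layover in Anchorage → 14:00 UTC.
Add 1 hour leg 2 → 15:00 UTC.
Jakarta is UTC+7:00, so local arrival = 15:00 + 7:00 = 22:00 on Sep 14.

22:00 on September 14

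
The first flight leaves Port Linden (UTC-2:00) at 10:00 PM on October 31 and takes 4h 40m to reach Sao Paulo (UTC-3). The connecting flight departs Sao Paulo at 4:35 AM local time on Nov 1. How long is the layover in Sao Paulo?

2 hours 55 minutes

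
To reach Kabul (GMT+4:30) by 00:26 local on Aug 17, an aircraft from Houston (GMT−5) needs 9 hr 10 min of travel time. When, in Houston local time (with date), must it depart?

Target arrival in UTC: 00:26 − 4:30 = 19:56 on Aug 16.
Subtract 9 hours 10 minutes → departure 10:46 UTC on Aug 16.
Houston is UTC−5:00: 10:46 − 5:00 = 05:46 on Aug 16.

05:46 on Aug 16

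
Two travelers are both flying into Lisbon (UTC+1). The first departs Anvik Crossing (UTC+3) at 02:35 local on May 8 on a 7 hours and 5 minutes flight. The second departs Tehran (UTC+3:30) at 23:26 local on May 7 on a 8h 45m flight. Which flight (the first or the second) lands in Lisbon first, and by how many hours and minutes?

Flight 1 in UTC: 02:35 − 3:00 = 23:35 on May 7.
+7 hours 5 minutes → arrive 06:40 UTC on May 8.
Flight 2 in UTC: 23:26 − 3:30 = 19:56 on May 7.
+8 hours 45 minutes → arrive 04:41 UTC on May 8.
Flight 2 lands earlier by 1 hour 59 minutes.

the second, by 1 hour 59 minutes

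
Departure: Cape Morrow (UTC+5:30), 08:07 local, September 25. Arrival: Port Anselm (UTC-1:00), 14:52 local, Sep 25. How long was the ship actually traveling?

13 hours 15 minutes

Departure in UTC: 08:07 − 5:30 = 02:37 on Sep 25.
Arrival in UTC: 14:52 + 1:00 = 15:52 on Sep 25.
Elapsed = 15:52 − 02:37 = 13 hours 15 minutes.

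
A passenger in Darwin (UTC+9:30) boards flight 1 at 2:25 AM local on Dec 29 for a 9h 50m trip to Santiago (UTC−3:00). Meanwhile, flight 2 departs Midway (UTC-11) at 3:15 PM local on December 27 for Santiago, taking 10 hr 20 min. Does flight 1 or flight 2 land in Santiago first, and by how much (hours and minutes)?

Flight 1 in UTC: 2:25 AM − 9:30 = 4:55 PM on Dec 28.
+9 hours 50 minutes → arrive 2:45 AM UTC on Dec 29.
Flight 2 in UTC: 3:15 PM + 11:00 = 2:15 AM on Dec 28.
+10 hours 20 minutes → arrive 12:35 PM UTC on Dec 28.
Flight 2 lands earlier by 14 hours 10 minutes.

the second, by 14 hours 10 minutes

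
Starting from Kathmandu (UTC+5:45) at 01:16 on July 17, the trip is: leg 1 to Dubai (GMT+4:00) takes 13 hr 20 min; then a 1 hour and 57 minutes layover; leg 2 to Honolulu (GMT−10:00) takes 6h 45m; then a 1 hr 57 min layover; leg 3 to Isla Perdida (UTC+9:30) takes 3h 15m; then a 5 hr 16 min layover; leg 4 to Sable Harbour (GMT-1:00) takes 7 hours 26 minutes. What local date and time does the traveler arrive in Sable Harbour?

Convert departure to UTC: 01:16 − 5:45 = 19:31 UTC on Jul 16.
Add 13 hours 20 minutes leg 1 → 08:51 UTC (Jul 17).
Add 1 hour 57 minutes layover in Dubai → 10:48 UTC.
Add 6 hours and 45 minutes leg 2 → 17:33 UTC.
Add 1 hour and 57 minutes layover in Honolulu → 19:30 UTC.
Add 3 hours 15 minutes leg 3 → 22:45 UTC.
Add 5 hours 16 minutes layover in Isla Perdida → 04:01 UTC (Jul 18).
Add 7 hours and 26 minutes leg 4 → 11:27 UTC.
Sable Harbour is UTC−1:00, so local arrival = 11:27 − 1:00 = 10:27 on Jul 18.

10:27 on July 18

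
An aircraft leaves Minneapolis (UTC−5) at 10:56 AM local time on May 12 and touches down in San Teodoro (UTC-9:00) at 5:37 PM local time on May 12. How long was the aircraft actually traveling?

10 hours 41 minutes

Departure in UTC: 10:56 AM + 5:00 = 3:56 PM on May 12.
Arrival in UTC: 5:37 PM + 9:00 = 2:37 AM on May 13.
Elapsed = 2:37 AM − 3:56 PM (+1 day) = 10 hours 41 minutes.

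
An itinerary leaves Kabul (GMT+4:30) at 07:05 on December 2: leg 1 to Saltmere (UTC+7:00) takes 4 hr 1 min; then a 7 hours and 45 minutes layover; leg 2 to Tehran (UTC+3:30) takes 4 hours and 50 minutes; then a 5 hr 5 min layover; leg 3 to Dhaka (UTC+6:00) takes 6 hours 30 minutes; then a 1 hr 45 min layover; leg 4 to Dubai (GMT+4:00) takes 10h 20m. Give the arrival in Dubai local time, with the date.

Convert departure to UTC: 07:05 − 4:30 = 02:35 UTC on Dec 2.
Add 4 hours 1 minute leg 1 → 06:36 UTC.
Add 7 hours 45 minutes layover in Saltmere → 14:21 UTC.
Add 4 hours 50 minutes leg 2 → 19:11 UTC.
Add 5 hours 5 minutes layover in Tehran → 00:16 UTC (Dec 3).
Add 6 hours and 30 minutes leg 3 → 06:46 UTC.
Add 1 hour 45 minutes layover in Dhaka → 08:31 UTC.
Add 10 hours 20 minutes leg 4 → 18:51 UTC.
Dubai is UTC+4:00, so local arrival = 18:51 + 4:00 = 22:51 on Dec 3.

22:51 on Dec 3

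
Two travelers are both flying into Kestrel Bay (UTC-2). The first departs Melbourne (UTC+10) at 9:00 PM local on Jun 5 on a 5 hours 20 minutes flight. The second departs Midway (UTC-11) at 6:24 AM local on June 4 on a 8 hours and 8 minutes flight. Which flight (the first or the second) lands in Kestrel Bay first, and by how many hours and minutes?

the second, by 14 hours 48 minutes

Flight 1 in UTC: 9:00 PM − 10:00 = 11:00 AM on Jun 5.
+5 hours and 20 minutes → arrive 4:20 PM UTC on Jun 5.
Flight 2 in UTC: 6:24 AM + 11:00 = 5:24 PM on Jun 4.
+8 hours 8 minutes → arrive 1:32 AM UTC on Jun 5.
Flight 2 lands earlier by 14 hours 48 minutes.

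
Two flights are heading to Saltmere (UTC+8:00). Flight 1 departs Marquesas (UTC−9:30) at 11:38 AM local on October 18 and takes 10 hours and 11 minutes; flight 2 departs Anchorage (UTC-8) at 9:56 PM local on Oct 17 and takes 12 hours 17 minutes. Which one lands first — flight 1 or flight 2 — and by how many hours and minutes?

Flight 1 in UTC: 11:38 AM + 9:30 = 9:08 PM on Oct 18.
+10 hours and 11 minutes → arrive 7:19 AM UTC on Oct 19.
Flight 2 in UTC: 9:56 PM + 8:00 = 5:56 AM on Oct 18.
+12 hours 17 minutes → arrive 6:13 PM UTC on Oct 18.
Flight 2 lands earlier by 13 hours 6 minutes.

the second, by 13 hours 6 minutes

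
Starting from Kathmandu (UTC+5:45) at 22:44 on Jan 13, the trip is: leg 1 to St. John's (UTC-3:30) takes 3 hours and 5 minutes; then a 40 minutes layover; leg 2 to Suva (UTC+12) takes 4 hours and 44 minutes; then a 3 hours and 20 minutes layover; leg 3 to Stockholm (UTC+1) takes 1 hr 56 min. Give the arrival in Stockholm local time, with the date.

07:44 on Jan 14

Convert departure to UTC: 22:44 − 5:45 = 16:59 UTC on Jan 13.
Add 3 hours 5 minutes leg 1 → 20:04 UTC.
Add 40 minutes layover in St. John's → 20:44 UTC.
Add 4 hours and 44 minutes leg 2 → 01:28 UTC (Jan 14).
Add 3 hours and 20 minutes layover in Suva → 04:48 UTC.
Add 1 hour and 56 minutes leg 3 → 06:44 UTC.
Stockholm is UTC+1:00, so local arrival = 06:44 + 1:00 = 07:44 on Jan 14.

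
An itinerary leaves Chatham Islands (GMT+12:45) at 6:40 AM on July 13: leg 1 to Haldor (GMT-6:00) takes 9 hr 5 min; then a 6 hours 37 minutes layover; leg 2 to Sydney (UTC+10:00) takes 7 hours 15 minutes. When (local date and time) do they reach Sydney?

2:52 AM on July 14

Convert departure to UTC: 6:40 AM − 12:45 = 5:55 PM UTC on Jul 12.
Add 9 hours and 5 minutes leg 1 → 3:00 AM UTC (Jul 13).
Add 6 hours and 37 minutes layover in Haldor → 9:37 AM UTC.
Add 7 hours 15 minutes leg 2 → 4:52 PM UTC.
Sydney is UTC+10:00, so local arrival = 4:52 PM + 10:00 = 2:52 AM on Jul 14.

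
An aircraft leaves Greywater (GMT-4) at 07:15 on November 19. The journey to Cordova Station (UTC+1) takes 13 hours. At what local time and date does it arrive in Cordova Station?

Convert departure to UTC: 07:15 + 4:00 = 11:15 UTC on Nov 19.
Add 13 hours travel time → 00:15 UTC (Nov 20).
Cordova Station is UTC+1:00, so local arrival = 00:15 + 1:00 = 01:15 on Nov 20.

01:15 on November 20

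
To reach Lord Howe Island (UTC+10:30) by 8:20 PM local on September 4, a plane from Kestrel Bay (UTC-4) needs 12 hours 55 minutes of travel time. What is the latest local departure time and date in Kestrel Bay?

4:55 PM on September 3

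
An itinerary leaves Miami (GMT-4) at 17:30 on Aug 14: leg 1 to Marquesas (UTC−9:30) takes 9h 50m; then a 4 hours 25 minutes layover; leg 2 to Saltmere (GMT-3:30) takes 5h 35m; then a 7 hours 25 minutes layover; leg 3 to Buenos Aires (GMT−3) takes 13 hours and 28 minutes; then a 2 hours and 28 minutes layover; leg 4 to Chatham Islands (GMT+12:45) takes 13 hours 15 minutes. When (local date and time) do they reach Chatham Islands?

18:41 on Aug 17

Convert departure to UTC: 17:30 + 4:00 = 21:30 UTC on Aug 14.
Add 9 hours and 50 minutes leg 1 → 07:20 UTC (Aug 15).
Add 4 hours 25 minutes layover in Marquesas → 11:45 UTC.
Add 5 hours 35 minutes leg 2 → 17:20 UTC.
Add 7 hours and 25 minutes layover in Saltmere → 00:45 UTC (Aug 16).
Add 13 hours 28 minutes leg 3 → 14:13 UTC.
Add 2 hours and 28 minutes layover in Buenos Aires → 16:41 UTC.
Add 13 hours and 15 minutes leg 4 → 05:56 UTC (Aug 17).
Chatham Islands is UTC+12:45, so local arrival = 05:56 + 12:45 = 18:41 on Aug 17.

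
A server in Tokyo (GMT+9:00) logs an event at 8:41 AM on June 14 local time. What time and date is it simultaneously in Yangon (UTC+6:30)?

6:11 AM on June 14

Yangon is 2:30 behind Tokyo.
Shift by the zone difference: 8:41 AM − 2:30 = 6:11 AM on Jun 14 in Yangon.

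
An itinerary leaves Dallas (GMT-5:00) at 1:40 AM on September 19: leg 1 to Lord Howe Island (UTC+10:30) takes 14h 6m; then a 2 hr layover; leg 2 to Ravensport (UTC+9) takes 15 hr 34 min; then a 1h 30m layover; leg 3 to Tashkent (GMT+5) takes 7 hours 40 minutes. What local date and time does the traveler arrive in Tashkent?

4:30 AM on September 21

Convert departure to UTC: 1:40 AM + 5:00 = 6:40 AM UTC on Sep 19.
Add 14 hours 6 minutes leg 1 → 8:46 PM UTC.
Add 2 hours layover in Lord Howe Island → 10:46 PM UTC.
Add 15 hours and 34 minutes leg 2 → 2:20 PM UTC (Sep 20).
Add 1 hour 30 minutes layover in Ravensport → 3:50 PM UTC.
Add 7 hours 40 minutes leg 3 → 11:30 PM UTC.
Tashkent is UTC+5:00, so local arrival = 11:30 PM + 5:00 = 4:30 AM on Sep 21.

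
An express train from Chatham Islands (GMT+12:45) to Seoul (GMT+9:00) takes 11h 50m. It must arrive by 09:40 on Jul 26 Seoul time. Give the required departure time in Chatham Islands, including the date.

01:35 on July 26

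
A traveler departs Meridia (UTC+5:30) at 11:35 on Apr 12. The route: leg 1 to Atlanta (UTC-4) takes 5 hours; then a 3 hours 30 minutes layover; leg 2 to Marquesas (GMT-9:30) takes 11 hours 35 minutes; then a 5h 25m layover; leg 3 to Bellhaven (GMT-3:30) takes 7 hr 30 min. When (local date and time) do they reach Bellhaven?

Convert departure to UTC: 11:35 − 5:30 = 06:05 UTC on Apr 12.
Add 5 hours leg 1 → 11:05 UTC.
Add 3 hours and 30 minutes layover in Atlanta → 14:35 UTC.
Add 11 hours and 35 minutes leg 2 → 02:10 UTC (Apr 13).
Add 5 hours 25 minutes layover in Marquesas → 07:35 UTC.
Add 7 hours 30 minutes leg 3 → 15:05 UTC.
Bellhaven is UTC−3:30, so local arrival = 15:05 − 3:30 = 11:35 on Apr 13.

11:35 on Apr 13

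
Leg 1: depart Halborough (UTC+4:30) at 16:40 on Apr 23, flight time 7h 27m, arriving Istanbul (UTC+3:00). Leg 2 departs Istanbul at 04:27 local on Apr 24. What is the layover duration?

Convert departure to UTC: 16:40 − 4:30 = 12:10 UTC on Apr 23.
Add 7 hours 27 minutes flight time → 19:37 UTC.
Istanbul is UTC+3:00, so local arrival = 19:37 + 3:00 = 22:37 on Apr 23.
Layover = 04:27 − 22:37 (+1 day) = 5 hours 50 minutes.

5 hours 50 minutes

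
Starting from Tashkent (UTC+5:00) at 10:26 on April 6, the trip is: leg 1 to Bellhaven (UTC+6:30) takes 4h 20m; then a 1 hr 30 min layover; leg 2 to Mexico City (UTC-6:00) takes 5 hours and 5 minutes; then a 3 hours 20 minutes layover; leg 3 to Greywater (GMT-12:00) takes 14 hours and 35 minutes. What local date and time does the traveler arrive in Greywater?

Convert departure to UTC: 10:26 − 5:00 = 05:26 UTC on Apr 6.
Add 4 hours 20 minutes leg 1 → 09:46 UTC.
Add 1 hour and 30 minutes layover in Bellhaven → 11:16 UTC.
Add 5 hours and 5 minutes leg 2 → 16:21 UTC.
Add 3 hours 20 minutes layover in Mexico City → 19:41 UTC.
Add 14 hours and 35 minutes leg 3 → 10:16 UTC (Apr 7).
Greywater is UTC−12:00, so local arrival = 10:16 − 12:00 = 22:16 on Apr 6.

22:16 on Apr 6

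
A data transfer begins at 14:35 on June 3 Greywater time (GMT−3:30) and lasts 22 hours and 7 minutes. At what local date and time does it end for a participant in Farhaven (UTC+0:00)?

16:12 on June 4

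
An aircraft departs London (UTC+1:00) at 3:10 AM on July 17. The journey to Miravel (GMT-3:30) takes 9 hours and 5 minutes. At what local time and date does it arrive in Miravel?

7:45 AM on July 17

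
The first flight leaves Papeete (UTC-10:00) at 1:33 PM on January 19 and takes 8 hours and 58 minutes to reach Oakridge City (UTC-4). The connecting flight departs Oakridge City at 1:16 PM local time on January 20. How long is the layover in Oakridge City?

8 hours 45 minutes

Convert departure to UTC: 1:33 PM + 10:00 = 11:33 PM UTC on Jan 19.
Add 8 hours and 58 minutes flight time → 8:31 AM UTC (Jan 20).
Oakridge City is UTC−4:00, so local arrival = 8:31 AM − 4:00 = 4:31 AM on Jan 20.
Layover = 1:16 PM − 4:31 AM = 8 hours 45 minutes.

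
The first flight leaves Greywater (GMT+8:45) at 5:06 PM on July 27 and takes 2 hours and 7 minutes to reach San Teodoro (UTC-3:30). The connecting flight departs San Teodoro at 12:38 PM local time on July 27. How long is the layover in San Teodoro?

5 hours 40 minutes

Convert departure to UTC: 5:06 PM − 8:45 = 8:21 AM UTC on Jul 27.
Add 2 hours 7 minutes flight time → 10:28 AM UTC.
San Teodoro is UTC−3:30, so local arrival = 10:28 AM − 3:30 = 6:58 AM on Jul 27.
Layover = 12:38 PM − 6:58 AM = 5 hours 40 minutes.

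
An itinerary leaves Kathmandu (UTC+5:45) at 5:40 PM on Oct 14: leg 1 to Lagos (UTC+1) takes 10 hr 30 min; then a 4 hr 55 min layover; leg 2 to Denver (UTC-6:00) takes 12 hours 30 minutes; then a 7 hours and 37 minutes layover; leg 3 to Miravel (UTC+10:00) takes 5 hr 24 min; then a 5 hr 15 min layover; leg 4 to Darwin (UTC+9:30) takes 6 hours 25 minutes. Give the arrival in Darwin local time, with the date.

Convert departure to UTC: 5:40 PM − 5:45 = 11:55 AM UTC on Oct 14.
Add 10 hours and 30 minutes leg 1 → 10:25 PM UTC.
Add 4 hours and 55 minutes layover in Lagos → 3:20 AM UTC (Oct 15).
Add 12 hours and 30 minutes leg 2 → 3:50 PM UTC.
Add 7 hours and 37 minutes layover in Denver → 11:27 PM UTC.
Add 5 hours 24 minutes leg 3 → 4:51 AM UTC (Oct 16).
Add 5 hours 15 minutes layover in Miravel → 10:06 AM UTC.
Add 6 hours and 25 minutes leg 4 → 4:31 PM UTC.
Darwin is UTC+9:30, so local arrival = 4:31 PM + 9:30 = 2:01 AM on Oct 17.

2:01 AM on Oct 17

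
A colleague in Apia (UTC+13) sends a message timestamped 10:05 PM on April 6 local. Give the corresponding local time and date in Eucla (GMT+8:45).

In UTC: 10:05 PM − 13:00 = 9:05 AM on Apr 6.
Eucla is UTC+8:45: 9:05 AM + 8:45 = 5:50 PM on Apr 6.

5:50 PM on April 6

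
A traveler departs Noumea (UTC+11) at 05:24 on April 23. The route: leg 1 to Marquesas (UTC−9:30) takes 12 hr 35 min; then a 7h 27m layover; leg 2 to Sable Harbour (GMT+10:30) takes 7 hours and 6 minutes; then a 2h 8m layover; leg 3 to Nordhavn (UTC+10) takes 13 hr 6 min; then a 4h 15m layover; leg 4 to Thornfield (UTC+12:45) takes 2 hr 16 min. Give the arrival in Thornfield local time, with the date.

08:02 on April 25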